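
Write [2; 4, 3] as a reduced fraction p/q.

29/13

Fold from the inside: start with 3/1.
  4 + 1/3 = 13/3
  2 + 3/13 = 29/13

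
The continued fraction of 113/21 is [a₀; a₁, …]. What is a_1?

113 = 5·21 + 8   →  a_0 = 5
21 = 2·8 + 5   →  a_1 = 2

2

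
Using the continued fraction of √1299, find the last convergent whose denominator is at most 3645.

62316/1729

√1299 = [36; 24, 72, …] (period length 2).
Convergents:
  p_0/q_0 = 36/1
  p_1/q_1 = 865/24
  p_2/q_2 = 62316/1729
  p_3/q_3 = 1496449/41520
q_2 = 1729 ≤ 3645 < 41520 = q_3, so the answer is 62316/1729.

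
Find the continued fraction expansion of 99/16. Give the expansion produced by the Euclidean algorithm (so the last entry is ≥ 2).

99 = 6*16 + 3
16 = 5*3 + 1
3 = 3*1 + 0  (stop)
So 99/16 = [6; 5, 3].

[6; 5, 3]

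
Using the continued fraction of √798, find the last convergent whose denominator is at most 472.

6356/225

√798 = [28; 4, 56, …] (period length 2).
Convergents:
  p_0/q_0 = 28/1
  p_1/q_1 = 113/4
  p_2/q_2 = 6356/225
  p_3/q_3 = 25537/904
q_2 = 225 ≤ 472 < 904 = q_3, so the answer is 6356/225.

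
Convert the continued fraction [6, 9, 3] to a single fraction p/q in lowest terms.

Using pₖ = aₖpₖ₋₁ + pₖ₋₂ and qₖ = aₖqₖ₋₁ + qₖ₋₂:
  k=0: a=6, p=6, q=1
  k=1: a=9, p=55, q=9
  k=2: a=3, p=171, q=28

171/28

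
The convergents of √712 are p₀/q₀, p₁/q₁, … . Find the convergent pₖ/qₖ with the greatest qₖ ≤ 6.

80/3

√712 = [26; 1, 2, 6, 2, 1, 52, …] (period length 6).
Convergents:
  p_0/q_0 = 26/1
  p_1/q_1 = 27/1
  p_2/q_2 = 80/3
  p_3/q_3 = 507/19
q_2 = 3 ≤ 6 < 19 = q_3, so the answer is 80/3.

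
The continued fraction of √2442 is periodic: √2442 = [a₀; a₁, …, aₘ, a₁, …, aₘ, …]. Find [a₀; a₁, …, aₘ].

[49; 2, 2, 2, 98]

a₀ = ⌊√2442⌋ = 49.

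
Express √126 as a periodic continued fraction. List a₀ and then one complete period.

a₀ = ⌊√126⌋ = 11.
With m₀=0, d₀=1 and mₖ₊₁ = dₖaₖ − mₖ, dₖ₊₁ = (n − mₖ₊₁²)/dₖ, aₖ₊₁ = ⌊(a₀+mₖ₊₁)/dₖ₊₁⌋:
  k=1: m=11, d=5, a=4
  k=2: m=9, d=9, a=2
  k=3: m=9, d=5, a=4
  k=4: m=11, d=1, a=22
d=1 and a=2a₀=22 at k=4, so the next step gives (m, d) = (11, 5) again — its k=1 value — and the period has length 4.

[11; 4, 2, 4, 22]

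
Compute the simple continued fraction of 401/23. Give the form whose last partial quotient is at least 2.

401 = 17×23 + 10
23 = 2×10 + 3
10 = 3×3 + 1
3 = 3×1 + 0  (stop)
So 401/23 = [17; 2, 3, 3].

[17; 2, 3, 3]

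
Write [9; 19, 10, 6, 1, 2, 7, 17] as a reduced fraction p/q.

Using pₖ = aₖpₖ₋₁ + pₖ₋₂ and qₖ = aₖqₖ₋₁ + qₖ₋₂:
  k=0: a=9, p=9, q=1
  k=1: a=19, p=172, q=19
  k=2: a=10, p=1729, q=191
  k=3: a=6, p=10546, q=1165
  k=4: a=1, p=12275, q=1356
  k=5: a=2, p=35096, q=3877
  k=6: a=7, p=257947, q=28495
  k=7: a=17, p=4420195, q=488292

4420195/488292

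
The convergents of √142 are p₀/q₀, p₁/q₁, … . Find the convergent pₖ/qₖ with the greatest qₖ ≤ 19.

143/12

√142 = [11; 1, 10, 1, 22, …] (period length 4).
Convergents:
  p_0/q_0 = 11/1
  p_1/q_1 = 12/1
  p_2/q_2 = 131/11
  p_3/q_3 = 143/12
  p_4/q_4 = 3277/275
q_3 = 12 ≤ 19 < 275 = q_4, so the answer is 143/12.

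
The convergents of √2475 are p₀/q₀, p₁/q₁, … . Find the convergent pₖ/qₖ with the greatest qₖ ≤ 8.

√2475 = [49; 1, 2, 1, 98, …] (period length 4).
Convergents:
  p_0/q_0 = 49/1
  p_1/q_1 = 50/1
  p_2/q_2 = 149/3
  p_3/q_3 = 199/4
  p_4/q_4 = 19651/395
q_3 = 4 ≤ 8 < 395 = q_4, so the answer is 199/4.

199/4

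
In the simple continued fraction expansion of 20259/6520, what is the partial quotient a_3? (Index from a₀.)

19

20259 = 3·6520 + 699   →  a_0 = 3
6520 = 9·699 + 229   →  a_1 = 9
699 = 3·229 + 12   →  a_2 = 3
229 = 19·12 + 1   →  a_3 = 19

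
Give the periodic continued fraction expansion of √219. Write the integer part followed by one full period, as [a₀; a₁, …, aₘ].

[14; 1, 3, 1, 28]

a₀ = ⌊√219⌋ = 14.
With m₀=0, d₀=1 and mₖ₊₁ = dₖaₖ − mₖ, dₖ₊₁ = (n − mₖ₊₁²)/dₖ, aₖ₊₁ = ⌊(a₀+mₖ₊₁)/dₖ₊₁⌋:
  k=1: m=14, d=23, a=1
  k=2: m=9, d=6, a=3
  k=3: m=9, d=23, a=1
  k=4: m=14, d=1, a=28
d=1 and a=2a₀=28 at k=4, so the next step gives (m, d) = (14, 23) again — its k=1 value — and the period has length 4.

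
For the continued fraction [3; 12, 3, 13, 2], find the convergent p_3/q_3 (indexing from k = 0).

1519/493

Using pₖ = aₖpₖ₋₁ + pₖ₋₂, qₖ = aₖqₖ₋₁ + qₖ₋₂ (with p₋₁=1, p₋₂=0, q₋₁=0, q₋₂=1):
  k=0: a=3, p=3, q=1
  k=1: a=12, p=37, q=12
  k=2: a=3, p=114, q=37
  k=3: a=13, p=1519, q=493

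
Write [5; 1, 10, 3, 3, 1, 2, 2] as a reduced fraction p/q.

5681/961

Fold from the inside: start with 2/1.
  2 + 1/2 = 5/2
  1 + 2/5 = 7/5
  3 + 5/7 = 26/7
  3 + 7/26 = 85/26
  10 + 26/85 = 876/85
  1 + 85/876 = 961/876
  5 + 876/961 = 5681/961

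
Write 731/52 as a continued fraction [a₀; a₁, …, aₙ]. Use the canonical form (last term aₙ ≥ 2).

[14; 17, 3]

731 = 14·52 + 3
52 = 17·3 + 1
3 = 3·1 + 0  (stop)
So 731/52 = [14; 17, 3].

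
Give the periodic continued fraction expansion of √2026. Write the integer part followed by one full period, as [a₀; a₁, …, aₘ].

a₀ = ⌊√2026⌋ = 45.

[45; 90]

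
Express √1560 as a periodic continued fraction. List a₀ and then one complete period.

a₀ = ⌊√1560⌋ = 39.
With m₀=0, d₀=1 and mₖ₊₁ = dₖaₖ − mₖ, dₖ₊₁ = (n − mₖ₊₁²)/dₖ, aₖ₊₁ = ⌊(a₀+mₖ₊₁)/dₖ₊₁⌋:
  k=1: m=39, d=39, a=2
  k=2: m=39, d=1, a=78
d=1 and a=2a₀=78 at k=2, so the next step gives (m, d) = (39, 39) again — its k=1 value — and the period has length 2.

[39; 2, 78]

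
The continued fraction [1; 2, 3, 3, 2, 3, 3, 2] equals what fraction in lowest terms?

Using pₖ = aₖpₖ₋₁ + pₖ₋₂ and qₖ = aₖqₖ₋₁ + qₖ₋₂:
  k=0: a=1, p=1, q=1
  k=1: a=2, p=3, q=2
  k=2: a=3, p=10, q=7
  k=3: a=3, p=33, q=23
  k=4: a=2, p=76, q=53
  k=5: a=3, p=261, q=182
  k=6: a=3, p=859, q=599
  k=7: a=2, p=1979, q=1380

1979/1380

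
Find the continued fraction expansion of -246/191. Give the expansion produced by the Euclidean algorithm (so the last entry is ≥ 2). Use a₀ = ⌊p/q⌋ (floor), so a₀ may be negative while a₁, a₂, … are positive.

-246 = -2*191 + 136
191 = 1*136 + 55
136 = 2*55 + 26
55 = 2*26 + 3
26 = 8*3 + 2
3 = 1*2 + 1
2 = 2*1 + 0  (stop)
So -246/191 = [-2; 1, 2, 2, 8, 1, 2].

[-2; 1, 2, 2, 8, 1, 2]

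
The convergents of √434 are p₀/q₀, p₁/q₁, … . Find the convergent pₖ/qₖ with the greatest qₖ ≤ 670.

√434 = [20; 1, 4, 1, 40, …] (period length 4).
Convergents:
  p_0/q_0 = 20/1
  p_1/q_1 = 21/1
  p_2/q_2 = 104/5
  p_3/q_3 = 125/6
  p_4/q_4 = 5104/245
  p_5/q_5 = 5229/251
  p_6/q_6 = 26020/1249
q_5 = 251 ≤ 670 < 1249 = q_6, so the answer is 5229/251.

5229/251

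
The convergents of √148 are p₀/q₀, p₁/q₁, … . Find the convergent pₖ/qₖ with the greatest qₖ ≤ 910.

√148 = [12; 6, 24, …] (period length 2).
Convergents:
  p_0/q_0 = 12/1
  p_1/q_1 = 73/6
  p_2/q_2 = 1764/145
  p_3/q_3 = 10657/876
  p_4/q_4 = 257532/21169
q_3 = 876 ≤ 910 < 21169 = q_4, so the answer is 10657/876.

10657/876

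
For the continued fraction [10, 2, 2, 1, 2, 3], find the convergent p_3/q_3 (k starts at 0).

Using pₖ = aₖpₖ₋₁ + pₖ₋₂, qₖ = aₖqₖ₋₁ + qₖ₋₂ (with p₋₁=1, p₋₂=0, q₋₁=0, q₋₂=1):
  k=0: a=10, p=10, q=1
  k=1: a=2, p=21, q=2
  k=2: a=2, p=52, q=5
  k=3: a=1, p=73, q=7

73/7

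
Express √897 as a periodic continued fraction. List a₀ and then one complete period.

a₀ = ⌊√897⌋ = 29.

[29; 1, 18, 1, 58]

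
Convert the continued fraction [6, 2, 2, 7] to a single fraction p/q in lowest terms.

Fold from the inside: start with 7/1.
  2 + 1/7 = 15/7
  2 + 7/15 = 37/15
  6 + 15/37 = 237/37

237/37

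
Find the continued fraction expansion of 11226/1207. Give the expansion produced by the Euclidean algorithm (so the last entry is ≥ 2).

[9; 3, 3, 13, 9]

11226 = 9·1207 + 363
1207 = 3·363 + 118
363 = 3·118 + 9
118 = 13·9 + 1
9 = 9·1 + 0  (stop)
So 11226/1207 = [9; 3, 3, 13, 9].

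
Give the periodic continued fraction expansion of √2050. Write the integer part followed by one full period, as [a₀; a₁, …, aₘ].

a₀ = ⌊√2050⌋ = 45.
With m₀=0, d₀=1 and mₖ₊₁ = dₖaₖ − mₖ, dₖ₊₁ = (n − mₖ₊₁²)/dₖ, aₖ₊₁ = ⌊(a₀+mₖ₊₁)/dₖ₊₁⌋:
  k=1: m=45, d=25, a=3
  k=2: m=30, d=46, a=1
  k=3: m=16, d=39, a=1
  k=4: m=23, d=39, a=1
  k=5: m=16, d=46, a=1
  k=6: m=30, d=25, a=3
  k=7: m=45, d=1, a=90
d=1 and a=2a₀=90 at k=7, so the next step gives (m, d) = (45, 25) again — its k=1 value — and the period has length 7.

[45; 3, 1, 1, 1, 1, 3, 90]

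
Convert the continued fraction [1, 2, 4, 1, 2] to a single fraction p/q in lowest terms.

Using pₖ = aₖpₖ₋₁ + pₖ₋₂ and qₖ = aₖqₖ₋₁ + qₖ₋₂:
  k=0: a=1, p=1, q=1
  k=1: a=2, p=3, q=2
  k=2: a=4, p=13, q=9
  k=3: a=1, p=16, q=11
  k=4: a=2, p=45, q=31

45/31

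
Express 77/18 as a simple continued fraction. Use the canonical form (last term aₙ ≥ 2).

[4; 3, 1, 1, 2]

77 = 4·18 + 5
18 = 3·5 + 3
5 = 1·3 + 2
3 = 1·2 + 1
2 = 2·1 + 0  (stop)
So 77/18 = [4; 3, 1, 1, 2].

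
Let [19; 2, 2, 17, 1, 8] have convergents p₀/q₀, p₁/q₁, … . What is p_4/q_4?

1785/92

Using pₖ = aₖpₖ₋₁ + pₖ₋₂, qₖ = aₖqₖ₋₁ + qₖ₋₂ (with p₋₁=1, p₋₂=0, q₋₁=0, q₋₂=1):
  k=0: a=19, p=19, q=1
  k=1: a=2, p=39, q=2
  k=2: a=2, p=97, q=5
  k=3: a=17, p=1688, q=87
  k=4: a=1, p=1785, q=92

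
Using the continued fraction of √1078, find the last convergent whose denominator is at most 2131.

64648/1969

√1078 = [32; 1, 4, 1, 64, …] (period length 4).
Convergents:
  p_0/q_0 = 32/1
  p_1/q_1 = 33/1
  p_2/q_2 = 164/5
  p_3/q_3 = 197/6
  p_4/q_4 = 12772/389
  p_5/q_5 = 12969/395
  p_6/q_6 = 64648/1969
  p_7/q_7 = 77617/2364
q_6 = 1969 ≤ 2131 < 2364 = q_7, so the answer is 64648/1969.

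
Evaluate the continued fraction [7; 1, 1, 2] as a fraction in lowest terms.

38/5

Using pₖ = aₖpₖ₋₁ + pₖ₋₂ and qₖ = aₖqₖ₋₁ + qₖ₋₂:
  k=0: a=7, p=7, q=1
  k=1: a=1, p=8, q=1
  k=2: a=1, p=15, q=2
  k=3: a=2, p=38, q=5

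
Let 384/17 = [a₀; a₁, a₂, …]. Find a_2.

384 = 22·17 + 10   →  a_0 = 22
17 = 1·10 + 7   →  a_1 = 1
10 = 1·7 + 3   →  a_2 = 1

1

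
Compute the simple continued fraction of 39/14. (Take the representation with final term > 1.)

39 = 2×14 + 11
14 = 1×11 + 3
11 = 3×3 + 2
3 = 1×2 + 1
2 = 2×1 + 0  (stop)
So 39/14 = [2; 1, 3, 1, 2].

[2; 1, 3, 1, 2]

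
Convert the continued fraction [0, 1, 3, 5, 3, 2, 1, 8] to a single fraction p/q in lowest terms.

Fold from the inside: start with 8/1.
  1 + 1/8 = 9/8
  2 + 8/9 = 26/9
  3 + 9/26 = 87/26
  5 + 26/87 = 461/87
  3 + 87/461 = 1470/461
  1 + 461/1470 = 1931/1470
  0 + 1470/1931 = 1470/1931

1470/1931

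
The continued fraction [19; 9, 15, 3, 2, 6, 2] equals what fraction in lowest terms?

Fold from the inside: start with 2/1.
  6 + 1/2 = 13/2
  2 + 2/13 = 28/13
  3 + 13/28 = 97/28
  15 + 28/97 = 1483/97
  9 + 97/1483 = 13444/1483
  19 + 1483/13444 = 256919/13444

256919/13444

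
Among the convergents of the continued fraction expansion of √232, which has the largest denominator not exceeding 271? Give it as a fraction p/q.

1447/95

√232 = [15; 4, 3, 7, 3, 4, 30, …] (period length 6).
Convergents:
  p_0/q_0 = 15/1
  p_1/q_1 = 61/4
  p_2/q_2 = 198/13
  p_3/q_3 = 1447/95
  p_4/q_4 = 4539/298
q_3 = 95 ≤ 271 < 298 = q_4, so the answer is 1447/95.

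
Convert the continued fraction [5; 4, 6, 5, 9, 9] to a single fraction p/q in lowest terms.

56611/10803

Using pₖ = aₖpₖ₋₁ + pₖ₋₂ and qₖ = aₖqₖ₋₁ + qₖ₋₂:
  k=0: a=5, p=5, q=1
  k=1: a=4, p=21, q=4
  k=2: a=6, p=131, q=25
  k=3: a=5, p=676, q=129
  k=4: a=9, p=6215, q=1186
  k=5: a=9, p=56611, q=10803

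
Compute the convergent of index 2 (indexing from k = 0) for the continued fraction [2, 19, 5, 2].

197/96

Using pₖ = aₖpₖ₋₁ + pₖ₋₂, qₖ = aₖqₖ₋₁ + qₖ₋₂ (with p₋₁=1, p₋₂=0, q₋₁=0, q₋₂=1):
  k=0: a=2, p=2, q=1
  k=1: a=19, p=39, q=19
  k=2: a=5, p=197, q=96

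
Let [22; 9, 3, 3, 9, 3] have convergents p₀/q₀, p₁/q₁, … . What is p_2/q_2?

619/28

Using pₖ = aₖpₖ₋₁ + pₖ₋₂, qₖ = aₖqₖ₋₁ + qₖ₋₂ (with p₋₁=1, p₋₂=0, q₋₁=0, q₋₂=1):
  k=0: a=22, p=22, q=1
  k=1: a=9, p=199, q=9
  k=2: a=3, p=619, q=28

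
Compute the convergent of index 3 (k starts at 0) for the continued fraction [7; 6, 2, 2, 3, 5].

Using pₖ = aₖpₖ₋₁ + pₖ₋₂, qₖ = aₖqₖ₋₁ + qₖ₋₂ (with p₋₁=1, p₋₂=0, q₋₁=0, q₋₂=1):
  k=0: a=7, p=7, q=1
  k=1: a=6, p=43, q=6
  k=2: a=2, p=93, q=13
  k=3: a=2, p=229, q=32

229/32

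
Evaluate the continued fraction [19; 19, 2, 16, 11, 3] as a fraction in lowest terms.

418729/21979

Using pₖ = aₖpₖ₋₁ + pₖ₋₂ and qₖ = aₖqₖ₋₁ + qₖ₋₂:
  k=0: a=19, p=19, q=1
  k=1: a=19, p=362, q=19
  k=2: a=2, p=743, q=39
  k=3: a=16, p=12250, q=643
  k=4: a=11, p=135493, q=7112
  k=5: a=3, p=418729, q=21979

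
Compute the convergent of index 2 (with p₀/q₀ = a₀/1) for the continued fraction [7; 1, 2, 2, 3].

Using pₖ = aₖpₖ₋₁ + pₖ₋₂, qₖ = aₖqₖ₋₁ + qₖ₋₂ (with p₋₁=1, p₋₂=0, q₋₁=0, q₋₂=1):
  k=0: a=7, p=7, q=1
  k=1: a=1, p=8, q=1
  k=2: a=2, p=23, q=3

23/3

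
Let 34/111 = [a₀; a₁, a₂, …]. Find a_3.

1

34 = 0·111 + 34   →  a_0 = 0
111 = 3·34 + 9   →  a_1 = 3
34 = 3·9 + 7   →  a_2 = 3
9 = 1·7 + 2   →  a_3 = 1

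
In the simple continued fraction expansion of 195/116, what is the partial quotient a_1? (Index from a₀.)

195 = 1·116 + 79   →  a_0 = 1
116 = 1·79 + 37   →  a_1 = 1

1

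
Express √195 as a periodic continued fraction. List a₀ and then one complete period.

a₀ = ⌊√195⌋ = 13.
With m₀=0, d₀=1 and mₖ₊₁ = dₖaₖ − mₖ, dₖ₊₁ = (n − mₖ₊₁²)/dₖ, aₖ₊₁ = ⌊(a₀+mₖ₊₁)/dₖ₊₁⌋:
  k=1: m=13, d=26, a=1
  k=2: m=13, d=1, a=26
d=1 and a=2a₀=26 at k=2, so the next step gives (m, d) = (13, 26) again — its k=1 value — and the period has length 2.

[13; 1, 26]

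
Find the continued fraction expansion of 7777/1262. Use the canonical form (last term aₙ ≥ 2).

[6; 6, 6, 2, 2, 6]

7777 = 6*1262 + 205
1262 = 6*205 + 32
205 = 6*32 + 13
32 = 2*13 + 6
13 = 2*6 + 1
6 = 6*1 + 0  (stop)
So 7777/1262 = [6; 6, 6, 2, 2, 6].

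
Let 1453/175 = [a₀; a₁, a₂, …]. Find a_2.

3

1453 = 8·175 + 53   →  a_0 = 8
175 = 3·53 + 16   →  a_1 = 3
53 = 3·16 + 5   →  a_2 = 3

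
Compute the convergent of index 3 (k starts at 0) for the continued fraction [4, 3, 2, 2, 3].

Using pₖ = aₖpₖ₋₁ + pₖ₋₂, qₖ = aₖqₖ₋₁ + qₖ₋₂ (with p₋₁=1, p₋₂=0, q₋₁=0, q₋₂=1):
  k=0: a=4, p=4, q=1
  k=1: a=3, p=13, q=3
  k=2: a=2, p=30, q=7
  k=3: a=2, p=73, q=17

73/17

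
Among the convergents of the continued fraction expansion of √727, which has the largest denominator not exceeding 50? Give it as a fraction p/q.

728/27

√727 = [26; 1, 25, 1, 52, …] (period length 4).
Convergents:
  p_0/q_0 = 26/1
  p_1/q_1 = 27/1
  p_2/q_2 = 701/26
  p_3/q_3 = 728/27
  p_4/q_4 = 38557/1430
q_3 = 27 ≤ 50 < 1430 = q_4, so the answer is 728/27.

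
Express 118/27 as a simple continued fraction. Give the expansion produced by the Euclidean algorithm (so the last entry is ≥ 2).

[4; 2, 1, 2, 3]

118 = 4×27 + 10
27 = 2×10 + 7
10 = 1×7 + 3
7 = 2×3 + 1
3 = 3×1 + 0  (stop)
So 118/27 = [4; 2, 1, 2, 3].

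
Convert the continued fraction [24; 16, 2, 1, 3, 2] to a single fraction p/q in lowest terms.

Fold from the inside: start with 2/1.
  3 + 1/2 = 7/2
  1 + 2/7 = 9/7
  2 + 7/9 = 25/9
  16 + 9/25 = 409/25
  24 + 25/409 = 9841/409

9841/409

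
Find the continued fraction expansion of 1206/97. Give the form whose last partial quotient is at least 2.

[12; 2, 3, 4, 3]

1206 = 12·97 + 42
97 = 2·42 + 13
42 = 3·13 + 3
13 = 4·3 + 1
3 = 3·1 + 0  (stop)
So 1206/97 = [12; 2, 3, 4, 3].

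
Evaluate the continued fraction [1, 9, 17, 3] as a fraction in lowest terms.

523/471

Using pₖ = aₖpₖ₋₁ + pₖ₋₂ and qₖ = aₖqₖ₋₁ + qₖ₋₂:
  k=0: a=1, p=1, q=1
  k=1: a=9, p=10, q=9
  k=2: a=17, p=171, q=154
  k=3: a=3, p=523, q=471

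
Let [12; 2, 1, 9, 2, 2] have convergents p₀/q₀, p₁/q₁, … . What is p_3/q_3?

358/29

Using pₖ = aₖpₖ₋₁ + pₖ₋₂, qₖ = aₖqₖ₋₁ + qₖ₋₂ (with p₋₁=1, p₋₂=0, q₋₁=0, q₋₂=1):
  k=0: a=12, p=12, q=1
  k=1: a=2, p=25, q=2
  k=2: a=1, p=37, q=3
  k=3: a=9, p=358, q=29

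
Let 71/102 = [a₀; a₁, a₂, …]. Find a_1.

71 = 0·102 + 71   →  a_0 = 0
102 = 1·71 + 31   →  a_1 = 1

1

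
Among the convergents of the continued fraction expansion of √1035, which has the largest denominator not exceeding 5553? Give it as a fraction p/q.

72257/2246

√1035 = [32; 5, 1, 5, 64, …] (period length 4).
Convergents:
  p_0/q_0 = 32/1
  p_1/q_1 = 161/5
  p_2/q_2 = 193/6
  p_3/q_3 = 1126/35
  p_4/q_4 = 72257/2246
  p_5/q_5 = 362411/11265
q_4 = 2246 ≤ 5553 < 11265 = q_5, so the answer is 72257/2246.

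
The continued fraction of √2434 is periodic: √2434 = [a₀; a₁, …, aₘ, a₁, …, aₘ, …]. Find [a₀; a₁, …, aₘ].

[49; 2, 1, 48, 1, 2, 98]

a₀ = ⌊√2434⌋ = 49.
With m₀=0, d₀=1 and mₖ₊₁ = dₖaₖ − mₖ, dₖ₊₁ = (n − mₖ₊₁²)/dₖ, aₖ₊₁ = ⌊(a₀+mₖ₊₁)/dₖ₊₁⌋:
  k=1: m=49, d=33, a=2
  k=2: m=17, d=65, a=1
  k=3: m=48, d=2, a=48
  k=4: m=48, d=65, a=1
  k=5: m=17, d=33, a=2
  k=6: m=49, d=1, a=98
d=1 and a=2a₀=98 at k=6, so the next step gives (m, d) = (49, 33) again — its k=1 value — and the period has length 6.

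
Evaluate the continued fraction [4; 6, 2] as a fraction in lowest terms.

Using pₖ = aₖpₖ₋₁ + pₖ₋₂ and qₖ = aₖqₖ₋₁ + qₖ₋₂:
  k=0: a=4, p=4, q=1
  k=1: a=6, p=25, q=6
  k=2: a=2, p=54, q=13

54/13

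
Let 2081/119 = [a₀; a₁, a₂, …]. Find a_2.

19

2081 = 17·119 + 58   →  a_0 = 17
119 = 2·58 + 3   →  a_1 = 2
58 = 19·3 + 1   →  a_2 = 19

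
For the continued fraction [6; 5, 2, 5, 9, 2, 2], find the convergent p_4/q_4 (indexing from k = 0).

Using pₖ = aₖpₖ₋₁ + pₖ₋₂, qₖ = aₖqₖ₋₁ + qₖ₋₂ (with p₋₁=1, p₋₂=0, q₋₁=0, q₋₂=1):
  k=0: a=6, p=6, q=1
  k=1: a=5, p=31, q=5
  k=2: a=2, p=68, q=11
  k=3: a=5, p=371, q=60
  k=4: a=9, p=3407, q=551

3407/551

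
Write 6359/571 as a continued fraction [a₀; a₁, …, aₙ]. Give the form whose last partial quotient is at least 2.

[11; 7, 3, 8, 3]

6359 = 11×571 + 78
571 = 7×78 + 25
78 = 3×25 + 3
25 = 8×3 + 1
3 = 3×1 + 0  (stop)
So 6359/571 = [11; 7, 3, 8, 3].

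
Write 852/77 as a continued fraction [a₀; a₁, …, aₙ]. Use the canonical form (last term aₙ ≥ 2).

852 = 11×77 + 5
77 = 15×5 + 2
5 = 2×2 + 1
2 = 2×1 + 0  (stop)
So 852/77 = [11; 15, 2, 2].

[11; 15, 2, 2]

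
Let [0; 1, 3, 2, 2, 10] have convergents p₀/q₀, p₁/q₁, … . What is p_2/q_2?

3/4

Using pₖ = aₖpₖ₋₁ + pₖ₋₂, qₖ = aₖqₖ₋₁ + qₖ₋₂ (with p₋₁=1, p₋₂=0, q₋₁=0, q₋₂=1):
  k=0: a=0, p=0, q=1
  k=1: a=1, p=1, q=1
  k=2: a=3, p=3, q=4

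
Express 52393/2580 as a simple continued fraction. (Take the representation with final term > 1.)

52393 = 20·2580 + 793
2580 = 3·793 + 201
793 = 3·201 + 190
201 = 1·190 + 11
190 = 17·11 + 3
11 = 3·3 + 2
3 = 1·2 + 1
2 = 2·1 + 0  (stop)
So 52393/2580 = [20; 3, 3, 1, 17, 3, 1, 2].

[20; 3, 3, 1, 17, 3, 1, 2]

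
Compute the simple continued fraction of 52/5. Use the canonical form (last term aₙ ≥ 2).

[10; 2, 2]

52 = 10*5 + 2
5 = 2*2 + 1
2 = 2*1 + 0  (stop)
So 52/5 = [10; 2, 2].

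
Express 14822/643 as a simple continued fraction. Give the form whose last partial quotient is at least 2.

[23; 19, 2, 16]

14822 = 23*643 + 33
643 = 19*33 + 16
33 = 2*16 + 1
16 = 16*1 + 0  (stop)
So 14822/643 = [23; 19, 2, 16].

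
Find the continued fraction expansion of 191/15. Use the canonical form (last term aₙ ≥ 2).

191 = 12*15 + 11
15 = 1*11 + 4
11 = 2*4 + 3
4 = 1*3 + 1
3 = 3*1 + 0  (stop)
So 191/15 = [12; 1, 2, 1, 3].

[12; 1, 2, 1, 3]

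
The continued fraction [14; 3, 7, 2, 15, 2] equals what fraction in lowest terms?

Using pₖ = aₖpₖ₋₁ + pₖ₋₂ and qₖ = aₖqₖ₋₁ + qₖ₋₂:
  k=0: a=14, p=14, q=1
  k=1: a=3, p=43, q=3
  k=2: a=7, p=315, q=22
  k=3: a=2, p=673, q=47
  k=4: a=15, p=10410, q=727
  k=5: a=2, p=21493, q=1501

21493/1501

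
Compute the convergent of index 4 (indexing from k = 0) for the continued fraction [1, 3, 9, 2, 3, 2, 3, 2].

271/205

Using pₖ = aₖpₖ₋₁ + pₖ₋₂, qₖ = aₖqₖ₋₁ + qₖ₋₂ (with p₋₁=1, p₋₂=0, q₋₁=0, q₋₂=1):
  k=0: a=1, p=1, q=1
  k=1: a=3, p=4, q=3
  k=2: a=9, p=37, q=28
  k=3: a=2, p=78, q=59
  k=4: a=3, p=271, q=205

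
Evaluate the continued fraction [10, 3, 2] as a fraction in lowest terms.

Fold from the inside: start with 2/1.
  3 + 1/2 = 7/2
  10 + 2/7 = 72/7

72/7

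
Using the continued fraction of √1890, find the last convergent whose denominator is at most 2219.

√1890 = [43; 2, 9, 6, 9, 2, 86, …] (period length 6).
Convergents:
  p_0/q_0 = 43/1
  p_1/q_1 = 87/2
  p_2/q_2 = 826/19
  p_3/q_3 = 5043/116
  p_4/q_4 = 46213/1063
  p_5/q_5 = 97469/2242
q_4 = 1063 ≤ 2219 < 2242 = q_5, so the answer is 46213/1063.

46213/1063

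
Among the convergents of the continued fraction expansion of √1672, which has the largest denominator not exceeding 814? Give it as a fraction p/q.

√1672 = [40; 1, 8, 10, 8, 1, 80, …] (period length 6).
Convergents:
  p_0/q_0 = 40/1
  p_1/q_1 = 41/1
  p_2/q_2 = 368/9
  p_3/q_3 = 3721/91
  p_4/q_4 = 30136/737
  p_5/q_5 = 33857/828
q_4 = 737 ≤ 814 < 828 = q_5, so the answer is 30136/737.

30136/737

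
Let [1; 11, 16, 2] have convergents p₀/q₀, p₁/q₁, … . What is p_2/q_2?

193/177

Using pₖ = aₖpₖ₋₁ + pₖ₋₂, qₖ = aₖqₖ₋₁ + qₖ₋₂ (with p₋₁=1, p₋₂=0, q₋₁=0, q₋₂=1):
  k=0: a=1, p=1, q=1
  k=1: a=11, p=12, q=11
  k=2: a=16, p=193, q=177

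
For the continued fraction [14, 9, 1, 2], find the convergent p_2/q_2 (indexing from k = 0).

141/10

Using pₖ = aₖpₖ₋₁ + pₖ₋₂, qₖ = aₖqₖ₋₁ + qₖ₋₂ (with p₋₁=1, p₋₂=0, q₋₁=0, q₋₂=1):
  k=0: a=14, p=14, q=1
  k=1: a=9, p=127, q=9
  k=2: a=1, p=141, q=10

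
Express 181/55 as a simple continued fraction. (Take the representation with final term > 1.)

181 = 3*55 + 16
55 = 3*16 + 7
16 = 2*7 + 2
7 = 3*2 + 1
2 = 2*1 + 0  (stop)
So 181/55 = [3; 3, 2, 3, 2].

[3; 3, 2, 3, 2]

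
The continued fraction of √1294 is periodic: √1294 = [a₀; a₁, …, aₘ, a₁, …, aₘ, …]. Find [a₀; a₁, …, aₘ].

a₀ = ⌊√1294⌋ = 35.
With m₀=0, d₀=1 and mₖ₊₁ = dₖaₖ − mₖ, dₖ₊₁ = (n − mₖ₊₁²)/dₖ, aₖ₊₁ = ⌊(a₀+mₖ₊₁)/dₖ₊₁⌋:
  k=1: m=35, d=69, a=1
  k=2: m=34, d=2, a=34
  k=3: m=34, d=69, a=1
  k=4: m=35, d=1, a=70
d=1 and a=2a₀=70 at k=4, so the next step gives (m, d) = (35, 69) again — its k=1 value — and the period has length 4.

[35; 1, 34, 1, 70]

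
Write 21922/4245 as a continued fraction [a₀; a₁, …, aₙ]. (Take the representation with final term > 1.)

21922 = 5·4245 + 697
4245 = 6·697 + 63
697 = 11·63 + 4
63 = 15·4 + 3
4 = 1·3 + 1
3 = 3·1 + 0  (stop)
So 21922/4245 = [5; 6, 11, 15, 1, 3].

[5; 6, 11, 15, 1, 3]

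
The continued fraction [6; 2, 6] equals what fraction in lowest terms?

Fold from the inside: start with 6/1.
  2 + 1/6 = 13/6
  6 + 6/13 = 84/13

84/13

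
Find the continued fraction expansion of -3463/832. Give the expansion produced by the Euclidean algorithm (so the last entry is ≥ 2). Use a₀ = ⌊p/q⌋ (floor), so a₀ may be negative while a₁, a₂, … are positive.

-3463 = -5×832 + 697
832 = 1×697 + 135
697 = 5×135 + 22
135 = 6×22 + 3
22 = 7×3 + 1
3 = 3×1 + 0  (stop)
So -3463/832 = [-5; 1, 5, 6, 7, 3].

[-5; 1, 5, 6, 7, 3]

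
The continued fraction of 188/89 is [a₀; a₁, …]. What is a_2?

188 = 2·89 + 10   →  a_0 = 2
89 = 8·10 + 9   →  a_1 = 8
10 = 1·9 + 1   →  a_2 = 1

1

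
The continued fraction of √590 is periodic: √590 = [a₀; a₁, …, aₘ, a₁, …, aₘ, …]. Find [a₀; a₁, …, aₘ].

[24; 3, 2, 4, 2, 3, 48]

a₀ = ⌊√590⌋ = 24.
With m₀=0, d₀=1 and mₖ₊₁ = dₖaₖ − mₖ, dₖ₊₁ = (n − mₖ₊₁²)/dₖ, aₖ₊₁ = ⌊(a₀+mₖ₊₁)/dₖ₊₁⌋:
  k=1: m=24, d=14, a=3
  k=2: m=18, d=19, a=2
  k=3: m=20, d=10, a=4
  k=4: m=20, d=19, a=2
  k=5: m=18, d=14, a=3
  k=6: m=24, d=1, a=48
d=1 and a=2a₀=48 at k=6, so the next step gives (m, d) = (24, 14) again — its k=1 value — and the period has length 6.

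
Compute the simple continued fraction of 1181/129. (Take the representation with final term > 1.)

1181 = 9*129 + 20
129 = 6*20 + 9
20 = 2*9 + 2
9 = 4*2 + 1
2 = 2*1 + 0  (stop)
So 1181/129 = [9; 6, 2, 4, 2].

[9; 6, 2, 4, 2]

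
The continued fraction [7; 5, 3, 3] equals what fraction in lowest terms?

381/53

Fold from the inside: start with 3/1.
  3 + 1/3 = 10/3
  5 + 3/10 = 53/10
  7 + 10/53 = 381/53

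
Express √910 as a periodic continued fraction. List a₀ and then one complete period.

a₀ = ⌊√910⌋ = 30.
With m₀=0, d₀=1 and mₖ₊₁ = dₖaₖ − mₖ, dₖ₊₁ = (n − mₖ₊₁²)/dₖ, aₖ₊₁ = ⌊(a₀+mₖ₊₁)/dₖ₊₁⌋:
  k=1: m=30, d=10, a=6
  k=2: m=30, d=1, a=60
d=1 and a=2a₀=60 at k=2, so the next step gives (m, d) = (30, 10) again — its k=1 value — and the period has length 2.

[30; 6, 60]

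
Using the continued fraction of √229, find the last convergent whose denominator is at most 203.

1710/113

√229 = [15; 7, 1, 1, 7, 30, …] (period length 5).
Convergents:
  p_0/q_0 = 15/1
  p_1/q_1 = 106/7
  p_2/q_2 = 121/8
  p_3/q_3 = 227/15
  p_4/q_4 = 1710/113
  p_5/q_5 = 51527/3405
q_4 = 113 ≤ 203 < 3405 = q_5, so the answer is 1710/113.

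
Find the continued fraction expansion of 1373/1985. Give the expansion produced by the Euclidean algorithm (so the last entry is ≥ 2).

1373 = 0·1985 + 1373
1985 = 1·1373 + 612
1373 = 2·612 + 149
612 = 4·149 + 16
149 = 9·16 + 5
16 = 3·5 + 1
5 = 5·1 + 0  (stop)
So 1373/1985 = [0; 1, 2, 4, 9, 3, 5].

[0; 1, 2, 4, 9, 3, 5]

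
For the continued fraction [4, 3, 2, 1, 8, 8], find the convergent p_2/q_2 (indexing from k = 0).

30/7

Using pₖ = aₖpₖ₋₁ + pₖ₋₂, qₖ = aₖqₖ₋₁ + qₖ₋₂ (with p₋₁=1, p₋₂=0, q₋₁=0, q₋₂=1):
  k=0: a=4, p=4, q=1
  k=1: a=3, p=13, q=3
  k=2: a=2, p=30, q=7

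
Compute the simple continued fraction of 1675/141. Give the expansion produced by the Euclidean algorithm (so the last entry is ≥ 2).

[11; 1, 7, 3, 2, 2]

1675 = 11×141 + 124
141 = 1×124 + 17
124 = 7×17 + 5
17 = 3×5 + 2
5 = 2×2 + 1
2 = 2×1 + 0  (stop)
So 1675/141 = [11; 1, 7, 3, 2, 2].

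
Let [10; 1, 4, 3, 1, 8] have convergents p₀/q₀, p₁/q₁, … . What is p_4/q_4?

Using pₖ = aₖpₖ₋₁ + pₖ₋₂, qₖ = aₖqₖ₋₁ + qₖ₋₂ (with p₋₁=1, p₋₂=0, q₋₁=0, q₋₂=1):
  k=0: a=10, p=10, q=1
  k=1: a=1, p=11, q=1
  k=2: a=4, p=54, q=5
  k=3: a=3, p=173, q=16
  k=4: a=1, p=227, q=21

227/21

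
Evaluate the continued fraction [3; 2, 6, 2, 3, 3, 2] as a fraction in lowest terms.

Using pₖ = aₖpₖ₋₁ + pₖ₋₂ and qₖ = aₖqₖ₋₁ + qₖ₋₂:
  k=0: a=3, p=3, q=1
  k=1: a=2, p=7, q=2
  k=2: a=6, p=45, q=13
  k=3: a=2, p=97, q=28
  k=4: a=3, p=336, q=97
  k=5: a=3, p=1105, q=319
  k=6: a=2, p=2546, q=735

2546/735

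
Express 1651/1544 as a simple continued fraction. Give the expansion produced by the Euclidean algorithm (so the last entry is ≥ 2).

[1; 14, 2, 3, 15]

1651 = 1·1544 + 107
1544 = 14·107 + 46
107 = 2·46 + 15
46 = 3·15 + 1
15 = 15·1 + 0  (stop)
So 1651/1544 = [1; 14, 2, 3, 15].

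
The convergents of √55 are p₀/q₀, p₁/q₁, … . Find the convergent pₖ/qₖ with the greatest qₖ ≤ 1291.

√55 = [7; 2, 2, 2, 14, …] (period length 4).
Convergents:
  p_0/q_0 = 7/1
  p_1/q_1 = 15/2
  p_2/q_2 = 37/5
  p_3/q_3 = 89/12
  p_4/q_4 = 1283/173
  p_5/q_5 = 2655/358
  p_6/q_6 = 6593/889
  p_7/q_7 = 15841/2136
q_6 = 889 ≤ 1291 < 2136 = q_7, so the answer is 6593/889.

6593/889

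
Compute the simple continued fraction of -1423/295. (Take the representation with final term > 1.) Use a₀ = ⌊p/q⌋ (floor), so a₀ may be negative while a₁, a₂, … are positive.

-1423 = -5·295 + 52
295 = 5·52 + 35
52 = 1·35 + 17
35 = 2·17 + 1
17 = 17·1 + 0  (stop)
So -1423/295 = [-5; 5, 1, 2, 17].

[-5; 5, 1, 2, 17]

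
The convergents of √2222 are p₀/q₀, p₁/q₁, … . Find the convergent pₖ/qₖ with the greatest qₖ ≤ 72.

1367/29

√2222 = [47; 7, 4, 7, 94, …] (period length 4).
Convergents:
  p_0/q_0 = 47/1
  p_1/q_1 = 330/7
  p_2/q_2 = 1367/29
  p_3/q_3 = 9899/210
q_2 = 29 ≤ 72 < 210 = q_3, so the answer is 1367/29.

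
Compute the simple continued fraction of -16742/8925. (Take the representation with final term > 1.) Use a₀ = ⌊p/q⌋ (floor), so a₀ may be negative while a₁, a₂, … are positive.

[-2; 8, 18, 6, 10]

-16742 = -2*8925 + 1108
8925 = 8*1108 + 61
1108 = 18*61 + 10
61 = 6*10 + 1
10 = 10*1 + 0  (stop)
So -16742/8925 = [-2; 8, 18, 6, 10].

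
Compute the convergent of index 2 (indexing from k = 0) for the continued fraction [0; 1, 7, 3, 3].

Using pₖ = aₖpₖ₋₁ + pₖ₋₂, qₖ = aₖqₖ₋₁ + qₖ₋₂ (with p₋₁=1, p₋₂=0, q₋₁=0, q₋₂=1):
  k=0: a=0, p=0, q=1
  k=1: a=1, p=1, q=1
  k=2: a=7, p=7, q=8

7/8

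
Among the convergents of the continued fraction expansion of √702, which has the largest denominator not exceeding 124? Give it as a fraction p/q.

√702 = [26; 2, 52, …] (period length 2).
Convergents:
  p_0/q_0 = 26/1
  p_1/q_1 = 53/2
  p_2/q_2 = 2782/105
  p_3/q_3 = 5617/212
q_2 = 105 ≤ 124 < 212 = q_3, so the answer is 2782/105.

2782/105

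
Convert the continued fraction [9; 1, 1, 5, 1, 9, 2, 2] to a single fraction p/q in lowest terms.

Using pₖ = aₖpₖ₋₁ + pₖ₋₂ and qₖ = aₖqₖ₋₁ + qₖ₋₂:
  k=0: a=9, p=9, q=1
  k=1: a=1, p=10, q=1
  k=2: a=1, p=19, q=2
  k=3: a=5, p=105, q=11
  k=4: a=1, p=124, q=13
  k=5: a=9, p=1221, q=128
  k=6: a=2, p=2566, q=269
  k=7: a=2, p=6353, q=666

6353/666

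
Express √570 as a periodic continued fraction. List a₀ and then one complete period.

[23; 1, 6, 1, 46]

a₀ = ⌊√570⌋ = 23.
With m₀=0, d₀=1 and mₖ₊₁ = dₖaₖ − mₖ, dₖ₊₁ = (n − mₖ₊₁²)/dₖ, aₖ₊₁ = ⌊(a₀+mₖ₊₁)/dₖ₊₁⌋:
  k=1: m=23, d=41, a=1
  k=2: m=18, d=6, a=6
  k=3: m=18, d=41, a=1
  k=4: m=23, d=1, a=46
d=1 and a=2a₀=46 at k=4, so the next step gives (m, d) = (23, 41) again — its k=1 value — and the period has length 4.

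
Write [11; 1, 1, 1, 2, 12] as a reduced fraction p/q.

1151/99

Using pₖ = aₖpₖ₋₁ + pₖ₋₂ and qₖ = aₖqₖ₋₁ + qₖ₋₂:
  k=0: a=11, p=11, q=1
  k=1: a=1, p=12, q=1
  k=2: a=1, p=23, q=2
  k=3: a=1, p=35, q=3
  k=4: a=2, p=93, q=8
  k=5: a=12, p=1151, q=99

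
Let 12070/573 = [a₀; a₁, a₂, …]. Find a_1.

15

12070 = 21·573 + 37   →  a_0 = 21
573 = 15·37 + 18   →  a_1 = 15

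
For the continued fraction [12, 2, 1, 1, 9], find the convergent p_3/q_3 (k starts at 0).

62/5

Using pₖ = aₖpₖ₋₁ + pₖ₋₂, qₖ = aₖqₖ₋₁ + qₖ₋₂ (with p₋₁=1, p₋₂=0, q₋₁=0, q₋₂=1):
  k=0: a=12, p=12, q=1
  k=1: a=2, p=25, q=2
  k=2: a=1, p=37, q=3
  k=3: a=1, p=62, q=5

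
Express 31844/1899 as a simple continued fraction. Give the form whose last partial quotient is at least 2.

[16; 1, 3, 3, 14, 3, 3]

31844 = 16×1899 + 1460
1899 = 1×1460 + 439
1460 = 3×439 + 143
439 = 3×143 + 10
143 = 14×10 + 3
10 = 3×3 + 1
3 = 3×1 + 0  (stop)
So 31844/1899 = [16; 1, 3, 3, 14, 3, 3].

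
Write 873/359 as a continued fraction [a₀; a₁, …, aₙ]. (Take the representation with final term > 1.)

873 = 2·359 + 155
359 = 2·155 + 49
155 = 3·49 + 8
49 = 6·8 + 1
8 = 8·1 + 0  (stop)
So 873/359 = [2; 2, 3, 6, 8].

[2; 2, 3, 6, 8]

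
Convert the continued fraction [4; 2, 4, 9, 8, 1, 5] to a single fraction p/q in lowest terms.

19797/4453

Using pₖ = aₖpₖ₋₁ + pₖ₋₂ and qₖ = aₖqₖ₋₁ + qₖ₋₂:
  k=0: a=4, p=4, q=1
  k=1: a=2, p=9, q=2
  k=2: a=4, p=40, q=9
  k=3: a=9, p=369, q=83
  k=4: a=8, p=2992, q=673
  k=5: a=1, p=3361, q=756
  k=6: a=5, p=19797, q=4453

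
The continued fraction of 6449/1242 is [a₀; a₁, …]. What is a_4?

1

6449 = 5·1242 + 239   →  a_0 = 5
1242 = 5·239 + 47   →  a_1 = 5
239 = 5·47 + 4   →  a_2 = 5
47 = 11·4 + 3   →  a_3 = 11
4 = 1·3 + 1   →  a_4 = 1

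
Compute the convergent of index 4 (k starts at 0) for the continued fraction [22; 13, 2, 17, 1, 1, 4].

Using pₖ = aₖpₖ₋₁ + pₖ₋₂, qₖ = aₖqₖ₋₁ + qₖ₋₂ (with p₋₁=1, p₋₂=0, q₋₁=0, q₋₂=1):
  k=0: a=22, p=22, q=1
  k=1: a=13, p=287, q=13
  k=2: a=2, p=596, q=27
  k=3: a=17, p=10419, q=472
  k=4: a=1, p=11015, q=499

11015/499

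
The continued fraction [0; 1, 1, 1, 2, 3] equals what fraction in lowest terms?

17/27

Fold from the inside: start with 3/1.
  2 + 1/3 = 7/3
  1 + 3/7 = 10/7
  1 + 7/10 = 17/10
  1 + 10/17 = 27/17
  0 + 17/27 = 17/27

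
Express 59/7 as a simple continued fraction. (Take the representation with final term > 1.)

59 = 8×7 + 3
7 = 2×3 + 1
3 = 3×1 + 0  (stop)
So 59/7 = [8; 2, 3].

[8; 2, 3]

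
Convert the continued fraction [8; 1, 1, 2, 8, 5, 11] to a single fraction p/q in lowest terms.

Fold from the inside: start with 11/1.
  5 + 1/11 = 56/11
  8 + 11/56 = 459/56
  2 + 56/459 = 974/459
  1 + 459/974 = 1433/974
  1 + 974/1433 = 2407/1433
  8 + 1433/2407 = 20689/2407

20689/2407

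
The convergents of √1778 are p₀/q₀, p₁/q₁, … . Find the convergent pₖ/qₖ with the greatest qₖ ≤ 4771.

√1778 = [42; 6, 84, …] (period length 2).
Convergents:
  p_0/q_0 = 42/1
  p_1/q_1 = 253/6
  p_2/q_2 = 21294/505
  p_3/q_3 = 128017/3036
  p_4/q_4 = 10774722/255529
q_3 = 3036 ≤ 4771 < 255529 = q_4, so the answer is 128017/3036.

128017/3036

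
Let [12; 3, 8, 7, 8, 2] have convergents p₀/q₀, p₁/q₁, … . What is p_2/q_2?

Using pₖ = aₖpₖ₋₁ + pₖ₋₂, qₖ = aₖqₖ₋₁ + qₖ₋₂ (with p₋₁=1, p₋₂=0, q₋₁=0, q₋₂=1):
  k=0: a=12, p=12, q=1
  k=1: a=3, p=37, q=3
  k=2: a=8, p=308, q=25

308/25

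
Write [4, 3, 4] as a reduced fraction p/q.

Using pₖ = aₖpₖ₋₁ + pₖ₋₂ and qₖ = aₖqₖ₋₁ + qₖ₋₂:
  k=0: a=4, p=4, q=1
  k=1: a=3, p=13, q=3
  k=2: a=4, p=56, q=13

56/13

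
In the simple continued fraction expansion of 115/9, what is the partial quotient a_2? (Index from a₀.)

115 = 12·9 + 7   →  a_0 = 12
9 = 1·7 + 2   →  a_1 = 1
7 = 3·2 + 1   →  a_2 = 3

3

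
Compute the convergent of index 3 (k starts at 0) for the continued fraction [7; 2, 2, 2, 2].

89/12

Using pₖ = aₖpₖ₋₁ + pₖ₋₂, qₖ = aₖqₖ₋₁ + qₖ₋₂ (with p₋₁=1, p₋₂=0, q₋₁=0, q₋₂=1):
  k=0: a=7, p=7, q=1
  k=1: a=2, p=15, q=2
  k=2: a=2, p=37, q=5
  k=3: a=2, p=89, q=12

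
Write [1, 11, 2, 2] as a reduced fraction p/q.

62/57

Using pₖ = aₖpₖ₋₁ + pₖ₋₂ and qₖ = aₖqₖ₋₁ + qₖ₋₂:
  k=0: a=1, p=1, q=1
  k=1: a=11, p=12, q=11
  k=2: a=2, p=25, q=23
  k=3: a=2, p=62, q=57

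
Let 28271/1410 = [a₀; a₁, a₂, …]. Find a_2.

1

28271 = 20·1410 + 71   →  a_0 = 20
1410 = 19·71 + 61   →  a_1 = 19
71 = 1·61 + 10   →  a_2 = 1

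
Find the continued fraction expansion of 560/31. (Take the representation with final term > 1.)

560 = 18·31 + 2
31 = 15·2 + 1
2 = 2·1 + 0  (stop)
So 560/31 = [18; 15, 2].

[18; 15, 2]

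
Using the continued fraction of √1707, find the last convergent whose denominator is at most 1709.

32309/782

√1707 = [41; 3, 6, 41, 6, 3, 82, …] (period length 6).
Convergents:
  p_0/q_0 = 41/1
  p_1/q_1 = 124/3
  p_2/q_2 = 785/19
  p_3/q_3 = 32309/782
  p_4/q_4 = 194639/4711
q_3 = 782 ≤ 1709 < 4711 = q_4, so the answer is 32309/782.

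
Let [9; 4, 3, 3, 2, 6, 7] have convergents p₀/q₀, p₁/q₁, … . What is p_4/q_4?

914/99

Using pₖ = aₖpₖ₋₁ + pₖ₋₂, qₖ = aₖqₖ₋₁ + qₖ₋₂ (with p₋₁=1, p₋₂=0, q₋₁=0, q₋₂=1):
  k=0: a=9, p=9, q=1
  k=1: a=4, p=37, q=4
  k=2: a=3, p=120, q=13
  k=3: a=3, p=397, q=43
  k=4: a=2, p=914, q=99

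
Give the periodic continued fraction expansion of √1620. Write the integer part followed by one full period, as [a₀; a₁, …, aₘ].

a₀ = ⌊√1620⌋ = 40.
With m₀=0, d₀=1 and mₖ₊₁ = dₖaₖ − mₖ, dₖ₊₁ = (n − mₖ₊₁²)/dₖ, aₖ₊₁ = ⌊(a₀+mₖ₊₁)/dₖ₊₁⌋:
  k=1: m=40, d=20, a=4
  k=2: m=40, d=1, a=80
d=1 and a=2a₀=80 at k=2, so the next step gives (m, d) = (40, 20) again — its k=1 value — and the period has length 2.

[40; 4, 80]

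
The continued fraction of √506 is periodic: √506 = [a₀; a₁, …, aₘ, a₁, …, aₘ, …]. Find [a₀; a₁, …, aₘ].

a₀ = ⌊√506⌋ = 22.
With m₀=0, d₀=1 and mₖ₊₁ = dₖaₖ − mₖ, dₖ₊₁ = (n − mₖ₊₁²)/dₖ, aₖ₊₁ = ⌊(a₀+mₖ₊₁)/dₖ₊₁⌋:
  k=1: m=22, d=22, a=2
  k=2: m=22, d=1, a=44
d=1 and a=2a₀=44 at k=2, so the next step gives (m, d) = (22, 22) again — its k=1 value — and the period has length 2.

[22; 2, 44]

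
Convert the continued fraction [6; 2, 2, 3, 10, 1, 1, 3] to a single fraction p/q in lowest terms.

8290/1293

Using pₖ = aₖpₖ₋₁ + pₖ₋₂ and qₖ = aₖqₖ₋₁ + qₖ₋₂:
  k=0: a=6, p=6, q=1
  k=1: a=2, p=13, q=2
  k=2: a=2, p=32, q=5
  k=3: a=3, p=109, q=17
  k=4: a=10, p=1122, q=175
  k=5: a=1, p=1231, q=192
  k=6: a=1, p=2353, q=367
  k=7: a=3, p=8290, q=1293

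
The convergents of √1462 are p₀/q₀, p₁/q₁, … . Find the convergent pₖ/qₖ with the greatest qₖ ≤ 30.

√1462 = [38; 4, 4, 4, 76, …] (period length 4).
Convergents:
  p_0/q_0 = 38/1
  p_1/q_1 = 153/4
  p_2/q_2 = 650/17
  p_3/q_3 = 2753/72
q_2 = 17 ≤ 30 < 72 = q_3, so the answer is 650/17.

650/17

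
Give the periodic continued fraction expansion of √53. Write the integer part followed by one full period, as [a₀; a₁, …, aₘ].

a₀ = ⌊√53⌋ = 7.
With m₀=0, d₀=1 and mₖ₊₁ = dₖaₖ − mₖ, dₖ₊₁ = (n − mₖ₊₁²)/dₖ, aₖ₊₁ = ⌊(a₀+mₖ₊₁)/dₖ₊₁⌋:
  k=1: m=7, d=4, a=3
  k=2: m=5, d=7, a=1
  k=3: m=2, d=7, a=1
  k=4: m=5, d=4, a=3
  k=5: m=7, d=1, a=14
d=1 and a=2a₀=14 at k=5, so the next step gives (m, d) = (7, 4) again — its k=1 value — and the period has length 5.

[7; 3, 1, 1, 3, 14]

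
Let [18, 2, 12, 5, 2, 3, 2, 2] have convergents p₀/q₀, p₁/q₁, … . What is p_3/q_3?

Using pₖ = aₖpₖ₋₁ + pₖ₋₂, qₖ = aₖqₖ₋₁ + qₖ₋₂ (with p₋₁=1, p₋₂=0, q₋₁=0, q₋₂=1):
  k=0: a=18, p=18, q=1
  k=1: a=2, p=37, q=2
  k=2: a=12, p=462, q=25
  k=3: a=5, p=2347, q=127

2347/127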